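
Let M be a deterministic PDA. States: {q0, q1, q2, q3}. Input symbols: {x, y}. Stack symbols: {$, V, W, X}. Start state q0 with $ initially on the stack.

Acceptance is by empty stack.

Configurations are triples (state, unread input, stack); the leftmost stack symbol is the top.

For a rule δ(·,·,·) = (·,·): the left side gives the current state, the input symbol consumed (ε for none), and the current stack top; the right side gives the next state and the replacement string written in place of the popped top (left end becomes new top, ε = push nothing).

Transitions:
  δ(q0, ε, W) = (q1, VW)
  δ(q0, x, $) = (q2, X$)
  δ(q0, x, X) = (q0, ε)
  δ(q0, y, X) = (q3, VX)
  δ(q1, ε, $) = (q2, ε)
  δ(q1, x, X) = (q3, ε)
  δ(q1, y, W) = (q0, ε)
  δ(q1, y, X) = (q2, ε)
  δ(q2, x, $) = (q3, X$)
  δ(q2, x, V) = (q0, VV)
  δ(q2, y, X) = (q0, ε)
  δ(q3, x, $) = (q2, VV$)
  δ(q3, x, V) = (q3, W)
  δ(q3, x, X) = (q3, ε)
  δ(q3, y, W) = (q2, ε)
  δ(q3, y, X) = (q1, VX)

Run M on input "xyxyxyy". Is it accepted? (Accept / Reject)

(q0, xyxyxyy, $)
  read x, top $: go to q2, push X$ → (q2, yxyxyy, X$)
  read y, top X: go to q0, push ε → (q0, xyxyy, $)
  read x, top $: go to q2, push X$ → (q2, yxyy, X$)
  read y, top X: go to q0, push ε → (q0, xyy, $)
  read x, top $: go to q2, push X$ → (q2, yy, X$)
  read y, top X: go to q0, push ε → (q0, y, $)
No transition applies at (q0, y, $); input not fully consumed.

Reject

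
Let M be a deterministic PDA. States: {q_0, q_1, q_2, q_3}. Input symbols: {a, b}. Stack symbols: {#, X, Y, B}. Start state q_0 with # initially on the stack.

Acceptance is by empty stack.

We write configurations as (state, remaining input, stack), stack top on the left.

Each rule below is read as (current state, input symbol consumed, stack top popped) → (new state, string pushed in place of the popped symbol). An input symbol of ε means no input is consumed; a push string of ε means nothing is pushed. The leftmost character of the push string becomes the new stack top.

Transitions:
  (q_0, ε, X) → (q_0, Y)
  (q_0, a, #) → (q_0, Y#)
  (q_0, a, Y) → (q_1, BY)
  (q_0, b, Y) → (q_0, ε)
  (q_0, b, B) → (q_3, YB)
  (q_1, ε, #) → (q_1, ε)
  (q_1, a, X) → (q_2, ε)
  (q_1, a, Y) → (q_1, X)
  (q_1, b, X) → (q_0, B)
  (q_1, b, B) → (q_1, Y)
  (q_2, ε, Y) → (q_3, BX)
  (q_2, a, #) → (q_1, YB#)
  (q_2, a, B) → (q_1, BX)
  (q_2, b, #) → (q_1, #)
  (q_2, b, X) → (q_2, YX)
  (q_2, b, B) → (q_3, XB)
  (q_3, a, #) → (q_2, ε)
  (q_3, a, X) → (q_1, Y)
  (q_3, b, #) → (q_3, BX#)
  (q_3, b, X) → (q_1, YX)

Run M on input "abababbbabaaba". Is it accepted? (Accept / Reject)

Reject

(q_0, abababbbabaaba, #) ⊢ (q_0, bababbbabaaba, Y#) ⊢ (q_0, ababbbabaaba, #) ⊢ (q_0, babbbabaaba, Y#) ⊢ (q_0, abbbabaaba, #) ⊢ (q_0, bbbabaaba, Y#) ⊢ (q_0, bbabaaba, #)
No transition applies at (q_0, bbabaaba, #); input not fully consumed.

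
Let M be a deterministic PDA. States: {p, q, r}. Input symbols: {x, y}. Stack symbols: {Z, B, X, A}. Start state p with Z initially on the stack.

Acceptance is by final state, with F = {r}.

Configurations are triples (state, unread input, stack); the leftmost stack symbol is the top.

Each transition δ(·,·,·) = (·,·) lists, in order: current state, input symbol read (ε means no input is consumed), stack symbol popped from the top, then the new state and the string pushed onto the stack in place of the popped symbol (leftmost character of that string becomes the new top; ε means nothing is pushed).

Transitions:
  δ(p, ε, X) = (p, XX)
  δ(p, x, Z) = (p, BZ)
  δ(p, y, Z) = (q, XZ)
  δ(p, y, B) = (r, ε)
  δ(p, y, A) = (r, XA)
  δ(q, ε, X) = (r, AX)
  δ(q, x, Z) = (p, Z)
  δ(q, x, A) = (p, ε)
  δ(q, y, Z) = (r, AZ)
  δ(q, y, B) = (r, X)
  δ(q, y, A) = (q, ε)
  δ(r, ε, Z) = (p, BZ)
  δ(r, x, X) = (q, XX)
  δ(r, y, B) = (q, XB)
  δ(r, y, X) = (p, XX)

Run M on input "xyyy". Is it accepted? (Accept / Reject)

(p, xyyy, Z)
  read x, top Z: go to p, push BZ → (p, yyy, BZ)
  read y, top B: go to r, push ε → (r, yy, Z)
  ε-move, top Z: go to p, push BZ → (p, yy, BZ)
  read y, top B: go to r, push ε → (r, y, Z)
  ε-move, top Z: go to p, push BZ → (p, y, BZ)
  read y, top B: go to r, push ε → (r, ε, Z)
All input consumed; state r ∈ F.

Accept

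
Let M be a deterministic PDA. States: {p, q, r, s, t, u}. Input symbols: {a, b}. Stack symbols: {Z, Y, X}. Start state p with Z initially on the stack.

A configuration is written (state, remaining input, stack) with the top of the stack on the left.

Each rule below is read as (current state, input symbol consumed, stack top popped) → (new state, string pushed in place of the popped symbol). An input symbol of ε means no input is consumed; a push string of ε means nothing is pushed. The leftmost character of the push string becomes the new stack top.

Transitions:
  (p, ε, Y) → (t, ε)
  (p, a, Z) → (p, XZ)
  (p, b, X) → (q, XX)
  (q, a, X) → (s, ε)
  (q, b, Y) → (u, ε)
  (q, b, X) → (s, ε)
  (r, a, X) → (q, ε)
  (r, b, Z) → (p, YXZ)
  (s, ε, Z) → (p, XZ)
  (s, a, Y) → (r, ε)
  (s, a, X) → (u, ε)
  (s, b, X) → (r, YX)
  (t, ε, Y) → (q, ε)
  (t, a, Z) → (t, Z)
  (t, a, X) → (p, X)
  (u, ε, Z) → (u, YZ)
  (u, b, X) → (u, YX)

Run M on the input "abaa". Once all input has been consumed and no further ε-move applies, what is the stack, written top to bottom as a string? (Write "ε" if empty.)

(p, abaa, Z)
  read a, top Z: go to p, push XZ → (p, baa, XZ)
  read b, top X: go to q, push XX → (q, aa, XXZ)
  read a, top X: go to s, push ε → (s, a, XZ)
  read a, top X: go to u, push ε → (u, ε, Z)
  ε-move, top Z: go to u, push YZ → (u, ε, YZ)
All input consumed in state u with stack YZ.

YZ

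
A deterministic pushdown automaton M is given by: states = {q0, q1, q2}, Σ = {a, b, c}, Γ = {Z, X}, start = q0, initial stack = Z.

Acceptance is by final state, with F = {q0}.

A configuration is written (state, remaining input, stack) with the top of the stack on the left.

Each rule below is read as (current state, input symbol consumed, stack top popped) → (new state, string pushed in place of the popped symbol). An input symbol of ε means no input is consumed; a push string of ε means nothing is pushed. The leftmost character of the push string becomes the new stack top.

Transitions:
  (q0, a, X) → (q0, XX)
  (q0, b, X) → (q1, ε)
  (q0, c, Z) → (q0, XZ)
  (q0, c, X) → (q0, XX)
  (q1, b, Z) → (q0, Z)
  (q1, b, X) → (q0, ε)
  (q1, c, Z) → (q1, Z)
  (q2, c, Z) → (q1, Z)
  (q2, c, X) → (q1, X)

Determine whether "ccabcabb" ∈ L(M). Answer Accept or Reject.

(q0, ccabcabb, Z)
  read c, top Z: go to q0, push XZ → (q0, cabcabb, XZ)
  read c, top X: go to q0, push XX → (q0, abcabb, XXZ)
  read a, top X: go to q0, push XX → (q0, bcabb, XXXZ)
  read b, top X: go to q1, push ε → (q1, cabb, XXZ)
No transition applies at (q1, cabb, XXZ); input not fully consumed.

Reject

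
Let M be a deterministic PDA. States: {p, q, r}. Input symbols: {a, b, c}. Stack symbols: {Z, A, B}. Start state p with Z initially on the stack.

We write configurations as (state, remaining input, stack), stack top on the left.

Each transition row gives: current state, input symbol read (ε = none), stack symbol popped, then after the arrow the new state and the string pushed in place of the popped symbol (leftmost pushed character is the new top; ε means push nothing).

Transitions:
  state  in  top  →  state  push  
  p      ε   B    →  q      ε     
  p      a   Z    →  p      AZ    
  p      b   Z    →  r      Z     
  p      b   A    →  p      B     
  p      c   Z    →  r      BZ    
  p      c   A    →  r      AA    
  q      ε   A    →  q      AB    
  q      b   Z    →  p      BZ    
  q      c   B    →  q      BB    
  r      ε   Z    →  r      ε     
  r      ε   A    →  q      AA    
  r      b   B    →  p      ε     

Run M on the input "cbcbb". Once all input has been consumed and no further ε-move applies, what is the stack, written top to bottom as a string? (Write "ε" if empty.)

ε

(p, cbcbb, Z) ⊢ (r, bcbb, BZ) ⊢ (p, cbb, Z) ⊢ (r, bb, BZ) ⊢ (p, b, Z) ⊢ (r, ε, Z) ⊢ (r, ε, ε)
All input consumed in state r with stack ε.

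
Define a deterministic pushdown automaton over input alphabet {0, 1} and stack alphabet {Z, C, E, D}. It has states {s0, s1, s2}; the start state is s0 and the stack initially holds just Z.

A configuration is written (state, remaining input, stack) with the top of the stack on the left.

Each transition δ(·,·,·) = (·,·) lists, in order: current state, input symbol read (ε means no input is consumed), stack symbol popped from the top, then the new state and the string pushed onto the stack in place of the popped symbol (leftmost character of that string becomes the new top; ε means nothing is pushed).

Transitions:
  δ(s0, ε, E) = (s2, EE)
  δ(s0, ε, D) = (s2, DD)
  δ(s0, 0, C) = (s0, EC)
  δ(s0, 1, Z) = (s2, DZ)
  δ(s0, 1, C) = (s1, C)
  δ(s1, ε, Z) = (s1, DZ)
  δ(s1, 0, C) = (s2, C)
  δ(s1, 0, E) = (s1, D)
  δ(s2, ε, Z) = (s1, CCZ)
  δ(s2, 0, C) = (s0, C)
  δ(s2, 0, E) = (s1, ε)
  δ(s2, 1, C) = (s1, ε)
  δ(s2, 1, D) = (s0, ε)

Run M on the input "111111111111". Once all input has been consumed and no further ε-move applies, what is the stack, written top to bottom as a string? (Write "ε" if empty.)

(s0, 111111111111, Z)
  read 1, top Z: go to s2, push DZ → (s2, 11111111111, DZ)
  read 1, top D: go to s0, push ε → (s0, 1111111111, Z)
  read 1, top Z: go to s2, push DZ → (s2, 111111111, DZ)
  read 1, top D: go to s0, push ε → (s0, 11111111, Z)
  read 1, top Z: go to s2, push DZ → (s2, 1111111, DZ)
  read 1, top D: go to s0, push ε → (s0, 111111, Z)
  read 1, top Z: go to s2, push DZ → (s2, 11111, DZ)
  read 1, top D: go to s0, push ε → (s0, 1111, Z)
  read 1, top Z: go to s2, push DZ → (s2, 111, DZ)
  read 1, top D: go to s0, push ε → (s0, 11, Z)
  read 1, top Z: go to s2, push DZ → (s2, 1, DZ)
  read 1, top D: go to s0, push ε → (s0, ε, Z)
All input consumed in state s0 with stack Z.

Z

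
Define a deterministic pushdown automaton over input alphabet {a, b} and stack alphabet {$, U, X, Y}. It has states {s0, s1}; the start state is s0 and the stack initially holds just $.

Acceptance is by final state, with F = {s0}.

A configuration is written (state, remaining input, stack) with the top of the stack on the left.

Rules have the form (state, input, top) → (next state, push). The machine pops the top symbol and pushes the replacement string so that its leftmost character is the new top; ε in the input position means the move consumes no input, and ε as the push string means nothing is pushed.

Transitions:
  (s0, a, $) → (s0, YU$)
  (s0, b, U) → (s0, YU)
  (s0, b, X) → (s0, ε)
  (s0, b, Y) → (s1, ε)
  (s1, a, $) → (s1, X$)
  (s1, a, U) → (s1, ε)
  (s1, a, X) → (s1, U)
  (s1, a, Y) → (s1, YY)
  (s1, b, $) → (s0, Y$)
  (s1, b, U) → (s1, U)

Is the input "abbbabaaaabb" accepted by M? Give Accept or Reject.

Reject

(s0, abbbabaaaabb, $) ⊢ (s0, bbbabaaaabb, YU$) ⊢ (s1, bbabaaaabb, U$) ⊢ (s1, babaaaabb, U$) ⊢ (s1, abaaaabb, U$) ⊢ (s1, baaaabb, $) ⊢ (s0, aaaabb, Y$)
No transition applies at (s0, aaaabb, Y$); input not fully consumed.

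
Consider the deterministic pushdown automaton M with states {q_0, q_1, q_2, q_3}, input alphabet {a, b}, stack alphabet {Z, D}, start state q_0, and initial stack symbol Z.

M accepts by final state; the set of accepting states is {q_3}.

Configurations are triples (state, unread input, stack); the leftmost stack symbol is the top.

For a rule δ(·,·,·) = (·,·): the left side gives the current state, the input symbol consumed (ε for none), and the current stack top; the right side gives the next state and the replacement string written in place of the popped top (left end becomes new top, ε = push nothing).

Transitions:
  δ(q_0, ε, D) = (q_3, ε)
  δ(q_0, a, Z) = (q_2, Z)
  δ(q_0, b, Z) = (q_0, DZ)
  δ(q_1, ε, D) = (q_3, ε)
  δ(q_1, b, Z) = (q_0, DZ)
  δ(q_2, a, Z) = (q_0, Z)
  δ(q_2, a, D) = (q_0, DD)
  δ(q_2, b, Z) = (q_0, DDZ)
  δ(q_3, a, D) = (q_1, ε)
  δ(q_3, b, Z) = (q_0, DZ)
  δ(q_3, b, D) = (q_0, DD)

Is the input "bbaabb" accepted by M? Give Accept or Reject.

Reject

(q_0, bbaabb, Z)
  read b, top Z: go to q_0, push DZ → (q_0, baabb, DZ)
  ε-move, top D: go to q_3, push ε → (q_3, baabb, Z)
  read b, top Z: go to q_0, push DZ → (q_0, aabb, DZ)
  ε-move, top D: go to q_3, push ε → (q_3, aabb, Z)
No transition applies at (q_3, aabb, Z); input not fully consumed.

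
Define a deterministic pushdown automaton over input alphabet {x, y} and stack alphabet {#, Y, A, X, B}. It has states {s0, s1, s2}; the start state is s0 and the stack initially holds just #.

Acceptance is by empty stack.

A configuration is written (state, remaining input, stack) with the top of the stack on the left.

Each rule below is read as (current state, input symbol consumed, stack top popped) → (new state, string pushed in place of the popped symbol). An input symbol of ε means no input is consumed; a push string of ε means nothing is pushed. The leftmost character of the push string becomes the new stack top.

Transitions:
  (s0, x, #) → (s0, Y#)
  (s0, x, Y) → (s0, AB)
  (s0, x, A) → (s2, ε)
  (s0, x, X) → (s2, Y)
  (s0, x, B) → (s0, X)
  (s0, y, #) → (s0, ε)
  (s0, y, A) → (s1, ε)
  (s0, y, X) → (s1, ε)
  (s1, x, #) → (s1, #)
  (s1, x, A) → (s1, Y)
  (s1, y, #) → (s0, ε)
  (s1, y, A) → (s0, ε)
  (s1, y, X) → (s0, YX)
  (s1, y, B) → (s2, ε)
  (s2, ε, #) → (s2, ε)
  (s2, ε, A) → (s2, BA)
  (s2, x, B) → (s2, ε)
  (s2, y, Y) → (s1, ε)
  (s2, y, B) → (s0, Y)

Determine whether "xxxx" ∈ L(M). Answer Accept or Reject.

Accept

(s0, xxxx, #)
  read x, top #: go to s0, push Y# → (s0, xxx, Y#)
  read x, top Y: go to s0, push AB → (s0, xx, AB#)
  read x, top A: go to s2, push ε → (s2, x, B#)
  read x, top B: go to s2, push ε → (s2, ε, #)
  ε-move, top #: go to s2, push ε → (s2, ε, ε)
All input consumed and the stack is empty.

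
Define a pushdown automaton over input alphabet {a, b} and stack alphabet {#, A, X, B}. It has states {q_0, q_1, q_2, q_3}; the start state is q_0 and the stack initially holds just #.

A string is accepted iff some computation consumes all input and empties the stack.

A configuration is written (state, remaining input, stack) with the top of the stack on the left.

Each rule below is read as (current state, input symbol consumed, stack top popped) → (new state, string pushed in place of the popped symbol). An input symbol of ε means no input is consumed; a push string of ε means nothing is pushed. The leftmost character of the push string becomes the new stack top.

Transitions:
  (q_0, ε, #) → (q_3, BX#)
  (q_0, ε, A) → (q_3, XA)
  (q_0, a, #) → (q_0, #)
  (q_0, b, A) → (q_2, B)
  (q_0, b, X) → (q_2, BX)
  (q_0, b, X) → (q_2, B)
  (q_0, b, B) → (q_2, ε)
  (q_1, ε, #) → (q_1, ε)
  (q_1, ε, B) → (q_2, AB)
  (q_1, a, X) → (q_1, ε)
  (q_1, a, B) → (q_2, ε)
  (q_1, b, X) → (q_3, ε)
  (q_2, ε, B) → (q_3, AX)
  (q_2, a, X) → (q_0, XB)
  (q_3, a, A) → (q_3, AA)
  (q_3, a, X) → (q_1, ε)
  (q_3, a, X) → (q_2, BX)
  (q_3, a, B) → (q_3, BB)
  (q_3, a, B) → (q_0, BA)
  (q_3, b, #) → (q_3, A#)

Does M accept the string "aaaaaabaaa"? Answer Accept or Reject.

Reject

No computation consumes all input and empties the stack.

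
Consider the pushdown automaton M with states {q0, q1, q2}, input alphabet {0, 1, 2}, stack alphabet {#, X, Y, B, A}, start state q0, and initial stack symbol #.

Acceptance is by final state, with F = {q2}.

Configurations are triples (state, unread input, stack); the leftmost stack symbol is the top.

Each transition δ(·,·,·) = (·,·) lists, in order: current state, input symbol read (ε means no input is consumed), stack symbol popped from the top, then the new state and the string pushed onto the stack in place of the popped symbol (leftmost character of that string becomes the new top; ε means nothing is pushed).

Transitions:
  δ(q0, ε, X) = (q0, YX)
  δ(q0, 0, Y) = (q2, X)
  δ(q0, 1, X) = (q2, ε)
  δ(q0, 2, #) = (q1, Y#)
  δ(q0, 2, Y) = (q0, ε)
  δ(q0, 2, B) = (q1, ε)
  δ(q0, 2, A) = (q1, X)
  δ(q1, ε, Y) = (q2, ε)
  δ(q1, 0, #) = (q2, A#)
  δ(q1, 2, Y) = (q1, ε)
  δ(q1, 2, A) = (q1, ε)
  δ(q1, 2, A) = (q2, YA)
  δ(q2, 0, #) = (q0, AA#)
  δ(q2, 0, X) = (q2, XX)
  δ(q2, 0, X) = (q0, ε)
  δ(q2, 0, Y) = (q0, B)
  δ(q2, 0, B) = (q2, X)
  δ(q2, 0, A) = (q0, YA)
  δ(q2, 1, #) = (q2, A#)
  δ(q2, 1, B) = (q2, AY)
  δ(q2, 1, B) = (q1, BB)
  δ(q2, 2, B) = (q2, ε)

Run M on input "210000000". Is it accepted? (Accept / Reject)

One accepting computation: (q0, 210000000, #) ⊢ (q1, 10000000, Y#) ⊢ (q2, 10000000, #) ⊢ (q2, 0000000, A#) ⊢ (q0, 000000, YA#) ⊢ (q2, 00000, XA#) ⊢ (q2, 0000, XXA#) ⊢ (q2, 000, XXXA#) ⊢ (q2, 00, XXXXA#) ⊢ (q2, 0, XXXXXA#) ⊢ (q2, ε, XXXXXXA#)
All input consumed and state q2 ∈ F.

Accept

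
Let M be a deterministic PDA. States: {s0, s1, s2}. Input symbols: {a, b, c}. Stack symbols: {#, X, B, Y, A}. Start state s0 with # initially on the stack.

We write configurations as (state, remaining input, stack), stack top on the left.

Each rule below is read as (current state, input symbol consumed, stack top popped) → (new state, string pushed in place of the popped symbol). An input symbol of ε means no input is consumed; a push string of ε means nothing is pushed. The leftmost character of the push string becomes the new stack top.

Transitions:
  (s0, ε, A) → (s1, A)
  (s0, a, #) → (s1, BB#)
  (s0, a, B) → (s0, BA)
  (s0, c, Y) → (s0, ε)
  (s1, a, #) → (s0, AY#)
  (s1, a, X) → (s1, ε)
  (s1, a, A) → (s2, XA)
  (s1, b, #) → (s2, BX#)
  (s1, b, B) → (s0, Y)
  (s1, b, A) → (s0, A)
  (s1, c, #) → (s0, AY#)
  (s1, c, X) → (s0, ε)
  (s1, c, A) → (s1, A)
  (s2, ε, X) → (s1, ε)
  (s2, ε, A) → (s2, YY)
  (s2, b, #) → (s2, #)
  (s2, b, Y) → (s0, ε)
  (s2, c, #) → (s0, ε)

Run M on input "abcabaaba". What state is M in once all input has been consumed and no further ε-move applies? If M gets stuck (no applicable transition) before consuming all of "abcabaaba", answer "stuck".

(s0, abcabaaba, #)
  read a, top #: go to s1, push BB# → (s1, bcabaaba, BB#)
  read b, top B: go to s0, push Y → (s0, cabaaba, YB#)
  read c, top Y: go to s0, push ε → (s0, abaaba, B#)
  read a, top B: go to s0, push BA → (s0, baaba, BA#)
No transition for (s0, b, top B); M blocks with input baaba remaining.

stuck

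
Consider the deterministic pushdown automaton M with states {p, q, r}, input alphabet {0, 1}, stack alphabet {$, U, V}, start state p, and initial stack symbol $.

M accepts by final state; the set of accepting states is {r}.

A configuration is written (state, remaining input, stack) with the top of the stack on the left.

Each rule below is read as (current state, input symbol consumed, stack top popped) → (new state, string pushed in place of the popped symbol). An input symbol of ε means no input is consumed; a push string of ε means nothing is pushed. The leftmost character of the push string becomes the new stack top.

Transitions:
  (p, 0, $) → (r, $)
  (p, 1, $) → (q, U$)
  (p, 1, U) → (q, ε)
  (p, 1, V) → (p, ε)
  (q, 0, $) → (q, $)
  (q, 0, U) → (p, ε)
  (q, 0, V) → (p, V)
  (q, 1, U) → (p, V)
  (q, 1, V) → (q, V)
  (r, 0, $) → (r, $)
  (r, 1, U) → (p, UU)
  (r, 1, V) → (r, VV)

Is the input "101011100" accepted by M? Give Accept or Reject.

Accept

(p, 101011100, $)
  read 1, top $: go to q, push U$ → (q, 01011100, U$)
  read 0, top U: go to p, push ε → (p, 1011100, $)
  read 1, top $: go to q, push U$ → (q, 011100, U$)
  read 0, top U: go to p, push ε → (p, 11100, $)
  read 1, top $: go to q, push U$ → (q, 1100, U$)
  read 1, top U: go to p, push V → (p, 100, V$)
  read 1, top V: go to p, push ε → (p, 00, $)
  read 0, top $: go to r, push $ → (r, 0, $)
  read 0, top $: go to r, push $ → (r, ε, $)
All input consumed; state r ∈ F.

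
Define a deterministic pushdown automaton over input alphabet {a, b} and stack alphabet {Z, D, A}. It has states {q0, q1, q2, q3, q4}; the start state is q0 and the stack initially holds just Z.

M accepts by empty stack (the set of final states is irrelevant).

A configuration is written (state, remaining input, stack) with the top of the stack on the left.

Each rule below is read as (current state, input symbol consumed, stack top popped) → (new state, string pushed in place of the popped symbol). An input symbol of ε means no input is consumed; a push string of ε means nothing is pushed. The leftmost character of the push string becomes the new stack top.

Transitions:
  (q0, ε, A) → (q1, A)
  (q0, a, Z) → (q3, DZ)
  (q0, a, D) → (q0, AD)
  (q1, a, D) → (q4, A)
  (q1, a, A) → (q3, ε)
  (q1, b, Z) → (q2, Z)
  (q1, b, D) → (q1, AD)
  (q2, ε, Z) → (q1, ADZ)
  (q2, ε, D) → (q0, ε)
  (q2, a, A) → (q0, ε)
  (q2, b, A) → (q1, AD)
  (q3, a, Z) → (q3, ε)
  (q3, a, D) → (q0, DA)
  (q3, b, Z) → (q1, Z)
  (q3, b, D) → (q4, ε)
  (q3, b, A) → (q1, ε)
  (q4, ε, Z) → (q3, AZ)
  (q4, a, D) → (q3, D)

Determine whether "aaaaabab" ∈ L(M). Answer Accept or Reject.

(q0, aaaaabab, Z)
  read a, top Z: go to q3, push DZ → (q3, aaaabab, DZ)
  read a, top D: go to q0, push DA → (q0, aaabab, DAZ)
  read a, top D: go to q0, push AD → (q0, aabab, ADAZ)
  ε-move, top A: go to q1, push A → (q1, aabab, ADAZ)
  read a, top A: go to q3, push ε → (q3, abab, DAZ)
  read a, top D: go to q0, push DA → (q0, bab, DAAZ)
No transition applies at (q0, bab, DAAZ); input not fully consumed.

Reject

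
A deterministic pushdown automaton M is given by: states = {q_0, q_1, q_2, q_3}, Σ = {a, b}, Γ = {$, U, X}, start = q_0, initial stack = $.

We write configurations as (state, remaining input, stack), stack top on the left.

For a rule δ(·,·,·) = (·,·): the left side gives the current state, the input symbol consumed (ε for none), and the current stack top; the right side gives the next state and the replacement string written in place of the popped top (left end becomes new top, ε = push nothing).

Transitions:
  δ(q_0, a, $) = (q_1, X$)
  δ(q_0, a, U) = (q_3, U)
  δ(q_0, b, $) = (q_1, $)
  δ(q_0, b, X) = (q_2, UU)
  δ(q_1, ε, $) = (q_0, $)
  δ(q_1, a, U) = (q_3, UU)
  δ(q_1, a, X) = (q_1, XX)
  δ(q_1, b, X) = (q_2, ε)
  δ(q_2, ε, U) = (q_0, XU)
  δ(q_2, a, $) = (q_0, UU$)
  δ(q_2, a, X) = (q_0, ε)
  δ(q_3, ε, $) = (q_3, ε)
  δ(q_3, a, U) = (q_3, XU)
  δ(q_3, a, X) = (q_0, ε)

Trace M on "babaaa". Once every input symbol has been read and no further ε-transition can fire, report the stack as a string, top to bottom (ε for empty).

XUU$

(q_0, babaaa, $)
  read b, top $: go to q_1, push $ → (q_1, abaaa, $)
  ε-move, top $: go to q_0, push $ → (q_0, abaaa, $)
  read a, top $: go to q_1, push X$ → (q_1, baaa, X$)
  read b, top X: go to q_2, push ε → (q_2, aaa, $)
  read a, top $: go to q_0, push UU$ → (q_0, aa, UU$)
  read a, top U: go to q_3, push U → (q_3, a, UU$)
  read a, top U: go to q_3, push XU → (q_3, ε, XUU$)
All input consumed in state q_3 with stack XUU$.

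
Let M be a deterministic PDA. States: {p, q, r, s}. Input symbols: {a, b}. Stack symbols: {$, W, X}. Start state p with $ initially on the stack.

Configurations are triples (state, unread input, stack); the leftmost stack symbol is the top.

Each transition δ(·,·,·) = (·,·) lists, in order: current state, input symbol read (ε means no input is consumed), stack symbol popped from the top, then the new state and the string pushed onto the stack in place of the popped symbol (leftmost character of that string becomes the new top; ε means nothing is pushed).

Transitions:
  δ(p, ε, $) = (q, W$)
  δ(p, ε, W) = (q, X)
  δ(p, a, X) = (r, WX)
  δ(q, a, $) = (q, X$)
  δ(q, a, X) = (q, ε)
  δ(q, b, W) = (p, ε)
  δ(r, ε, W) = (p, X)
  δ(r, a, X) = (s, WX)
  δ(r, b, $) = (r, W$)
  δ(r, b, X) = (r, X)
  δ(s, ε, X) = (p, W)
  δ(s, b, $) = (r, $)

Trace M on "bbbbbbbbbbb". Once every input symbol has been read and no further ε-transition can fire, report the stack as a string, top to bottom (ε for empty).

(p, bbbbbbbbbbb, $)
  ε-move, top $: go to q, push W$ → (q, bbbbbbbbbbb, W$)
  read b, top W: go to p, push ε → (p, bbbbbbbbbb, $)
  ε-move, top $: go to q, push W$ → (q, bbbbbbbbbb, W$)
  read b, top W: go to p, push ε → (p, bbbbbbbbb, $)
  ε-move, top $: go to q, push W$ → (q, bbbbbbbbb, W$)
  read b, top W: go to p, push ε → (p, bbbbbbbb, $)
  ε-move, top $: go to q, push W$ → (q, bbbbbbbb, W$)
  read b, top W: go to p, push ε → (p, bbbbbbb, $)
  ε-move, top $: go to q, push W$ → (q, bbbbbbb, W$)
  read b, top W: go to p, push ε → (p, bbbbbb, $)
  ε-move, top $: go to q, push W$ → (q, bbbbbb, W$)
  read b, top W: go to p, push ε → (p, bbbbb, $)
  ε-move, top $: go to q, push W$ → (q, bbbbb, W$)
  read b, top W: go to p, push ε → (p, bbbb, $)
  ε-move, top $: go to q, push W$ → (q, bbbb, W$)
  read b, top W: go to p, push ε → (p, bbb, $)
  ε-move, top $: go to q, push W$ → (q, bbb, W$)
  read b, top W: go to p, push ε → (p, bb, $)
  ε-move, top $: go to q, push W$ → (q, bb, W$)
  read b, top W: go to p, push ε → (p, b, $)
  ε-move, top $: go to q, push W$ → (q, b, W$)
  read b, top W: go to p, push ε → (p, ε, $)
  ε-move, top $: go to q, push W$ → (q, ε, W$)
All input consumed in state q with stack W$.

W$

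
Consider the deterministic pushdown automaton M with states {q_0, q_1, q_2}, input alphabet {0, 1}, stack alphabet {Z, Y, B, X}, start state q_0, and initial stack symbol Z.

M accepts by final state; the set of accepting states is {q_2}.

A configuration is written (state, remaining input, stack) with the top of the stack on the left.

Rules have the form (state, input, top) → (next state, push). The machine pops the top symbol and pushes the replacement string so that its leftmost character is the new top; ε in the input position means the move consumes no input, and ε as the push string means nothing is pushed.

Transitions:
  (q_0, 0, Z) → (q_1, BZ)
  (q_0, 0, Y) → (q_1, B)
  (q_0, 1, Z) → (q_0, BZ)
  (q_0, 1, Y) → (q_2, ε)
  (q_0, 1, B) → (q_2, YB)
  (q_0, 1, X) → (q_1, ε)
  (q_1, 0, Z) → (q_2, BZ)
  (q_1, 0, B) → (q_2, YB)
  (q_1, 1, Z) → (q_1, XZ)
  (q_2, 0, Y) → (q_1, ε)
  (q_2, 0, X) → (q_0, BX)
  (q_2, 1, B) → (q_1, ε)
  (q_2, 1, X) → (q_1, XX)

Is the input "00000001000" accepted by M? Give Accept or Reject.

(q_0, 00000001000, Z)
  read 0, top Z: go to q_1, push BZ → (q_1, 0000001000, BZ)
  read 0, top B: go to q_2, push YB → (q_2, 000001000, YBZ)
  read 0, top Y: go to q_1, push ε → (q_1, 00001000, BZ)
  read 0, top B: go to q_2, push YB → (q_2, 0001000, YBZ)
  read 0, top Y: go to q_1, push ε → (q_1, 001000, BZ)
  read 0, top B: go to q_2, push YB → (q_2, 01000, YBZ)
  read 0, top Y: go to q_1, push ε → (q_1, 1000, BZ)
No transition applies at (q_1, 1000, BZ); input not fully consumed.

Reject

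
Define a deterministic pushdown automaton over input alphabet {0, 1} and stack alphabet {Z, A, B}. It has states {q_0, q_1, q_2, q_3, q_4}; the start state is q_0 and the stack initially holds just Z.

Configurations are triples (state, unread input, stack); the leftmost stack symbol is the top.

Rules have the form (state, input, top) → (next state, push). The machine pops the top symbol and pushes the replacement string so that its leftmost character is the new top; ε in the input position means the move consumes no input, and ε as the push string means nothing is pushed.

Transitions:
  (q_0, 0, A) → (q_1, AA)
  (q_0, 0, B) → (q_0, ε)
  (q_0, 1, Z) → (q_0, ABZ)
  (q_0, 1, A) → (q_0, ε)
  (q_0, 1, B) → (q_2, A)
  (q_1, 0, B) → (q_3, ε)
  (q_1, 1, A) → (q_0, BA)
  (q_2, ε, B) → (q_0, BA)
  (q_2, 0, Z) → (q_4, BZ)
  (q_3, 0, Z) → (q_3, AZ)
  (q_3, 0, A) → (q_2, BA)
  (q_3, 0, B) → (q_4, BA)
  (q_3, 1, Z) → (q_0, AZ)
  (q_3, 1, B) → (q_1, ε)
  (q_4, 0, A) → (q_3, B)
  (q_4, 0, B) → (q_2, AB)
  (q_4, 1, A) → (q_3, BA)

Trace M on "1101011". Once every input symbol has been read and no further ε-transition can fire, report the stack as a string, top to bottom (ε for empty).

(q_0, 1101011, Z)
  read 1, top Z: go to q_0, push ABZ → (q_0, 101011, ABZ)
  read 1, top A: go to q_0, push ε → (q_0, 01011, BZ)
  read 0, top B: go to q_0, push ε → (q_0, 1011, Z)
  read 1, top Z: go to q_0, push ABZ → (q_0, 011, ABZ)
  read 0, top A: go to q_1, push AA → (q_1, 11, AABZ)
  read 1, top A: go to q_0, push BA → (q_0, 1, BAABZ)
  read 1, top B: go to q_2, push A → (q_2, ε, AAABZ)
All input consumed in state q_2 with stack AAABZ.

AAABZ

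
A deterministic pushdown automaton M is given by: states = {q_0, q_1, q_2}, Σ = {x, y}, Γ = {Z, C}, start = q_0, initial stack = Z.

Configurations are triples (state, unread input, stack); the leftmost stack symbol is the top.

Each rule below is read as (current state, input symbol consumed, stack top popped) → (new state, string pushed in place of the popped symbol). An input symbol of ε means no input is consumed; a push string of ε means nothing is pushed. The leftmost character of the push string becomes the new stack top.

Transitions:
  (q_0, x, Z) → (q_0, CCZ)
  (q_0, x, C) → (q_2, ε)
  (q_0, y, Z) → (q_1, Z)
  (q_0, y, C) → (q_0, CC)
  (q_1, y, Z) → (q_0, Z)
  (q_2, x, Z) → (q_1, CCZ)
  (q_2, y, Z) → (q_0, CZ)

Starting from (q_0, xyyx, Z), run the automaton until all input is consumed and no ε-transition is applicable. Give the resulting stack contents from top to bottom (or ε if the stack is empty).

CCCZ

(q_0, xyyx, Z)
  read x, top Z: go to q_0, push CCZ → (q_0, yyx, CCZ)
  read y, top C: go to q_0, push CC → (q_0, yx, CCCZ)
  read y, top C: go to q_0, push CC → (q_0, x, CCCCZ)
  read x, top C: go to q_2, push ε → (q_2, ε, CCCZ)
All input consumed in state q_2 with stack CCCZ.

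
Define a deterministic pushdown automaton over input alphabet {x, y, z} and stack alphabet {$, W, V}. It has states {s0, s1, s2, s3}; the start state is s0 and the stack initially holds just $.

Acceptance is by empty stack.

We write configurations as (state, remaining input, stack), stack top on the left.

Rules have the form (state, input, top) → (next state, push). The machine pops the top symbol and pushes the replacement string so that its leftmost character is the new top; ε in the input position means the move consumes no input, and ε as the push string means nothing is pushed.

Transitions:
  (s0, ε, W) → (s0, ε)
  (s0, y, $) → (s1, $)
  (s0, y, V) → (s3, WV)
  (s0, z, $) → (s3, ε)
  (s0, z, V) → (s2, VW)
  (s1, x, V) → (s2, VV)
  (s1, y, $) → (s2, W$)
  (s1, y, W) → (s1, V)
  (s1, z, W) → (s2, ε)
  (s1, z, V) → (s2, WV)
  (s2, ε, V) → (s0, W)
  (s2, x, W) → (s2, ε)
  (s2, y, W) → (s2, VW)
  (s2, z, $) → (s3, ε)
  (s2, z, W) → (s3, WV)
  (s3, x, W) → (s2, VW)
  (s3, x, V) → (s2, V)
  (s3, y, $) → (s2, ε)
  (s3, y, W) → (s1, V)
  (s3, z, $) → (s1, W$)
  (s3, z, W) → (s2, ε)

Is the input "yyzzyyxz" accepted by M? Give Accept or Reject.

(s0, yyzzyyxz, $)
  read y, top $: go to s1, push $ → (s1, yzzyyxz, $)
  read y, top $: go to s2, push W$ → (s2, zzyyxz, W$)
  read z, top W: go to s3, push WV → (s3, zyyxz, WV$)
  read z, top W: go to s2, push ε → (s2, yyxz, V$)
  ε-move, top V: go to s0, push W → (s0, yyxz, W$)
  ε-move, top W: go to s0, push ε → (s0, yyxz, $)
  read y, top $: go to s1, push $ → (s1, yxz, $)
  read y, top $: go to s2, push W$ → (s2, xz, W$)
  read x, top W: go to s2, push ε → (s2, z, $)
  read z, top $: go to s3, push ε → (s3, ε, ε)
All input consumed and the stack is empty.

Accept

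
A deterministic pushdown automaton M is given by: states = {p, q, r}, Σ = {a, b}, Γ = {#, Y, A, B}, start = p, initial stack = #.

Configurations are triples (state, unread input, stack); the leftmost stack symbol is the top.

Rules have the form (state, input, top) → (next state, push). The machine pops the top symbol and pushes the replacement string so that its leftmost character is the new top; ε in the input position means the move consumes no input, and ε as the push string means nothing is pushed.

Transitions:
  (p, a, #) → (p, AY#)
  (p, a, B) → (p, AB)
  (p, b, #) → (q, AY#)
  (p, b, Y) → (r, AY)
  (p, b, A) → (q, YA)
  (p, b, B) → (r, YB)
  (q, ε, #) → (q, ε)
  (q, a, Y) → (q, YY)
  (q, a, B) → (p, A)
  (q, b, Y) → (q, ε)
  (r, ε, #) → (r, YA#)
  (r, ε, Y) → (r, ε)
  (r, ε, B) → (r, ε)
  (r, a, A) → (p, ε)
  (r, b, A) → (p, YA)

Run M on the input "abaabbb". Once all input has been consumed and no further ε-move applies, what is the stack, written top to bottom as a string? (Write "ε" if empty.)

(p, abaabbb, #)
  read a, top #: go to p, push AY# → (p, baabbb, AY#)
  read b, top A: go to q, push YA → (q, aabbb, YAY#)
  read a, top Y: go to q, push YY → (q, abbb, YYAY#)
  read a, top Y: go to q, push YY → (q, bbb, YYYAY#)
  read b, top Y: go to q, push ε → (q, bb, YYAY#)
  read b, top Y: go to q, push ε → (q, b, YAY#)
  read b, top Y: go to q, push ε → (q, ε, AY#)
All input consumed in state q with stack AY#.

AY#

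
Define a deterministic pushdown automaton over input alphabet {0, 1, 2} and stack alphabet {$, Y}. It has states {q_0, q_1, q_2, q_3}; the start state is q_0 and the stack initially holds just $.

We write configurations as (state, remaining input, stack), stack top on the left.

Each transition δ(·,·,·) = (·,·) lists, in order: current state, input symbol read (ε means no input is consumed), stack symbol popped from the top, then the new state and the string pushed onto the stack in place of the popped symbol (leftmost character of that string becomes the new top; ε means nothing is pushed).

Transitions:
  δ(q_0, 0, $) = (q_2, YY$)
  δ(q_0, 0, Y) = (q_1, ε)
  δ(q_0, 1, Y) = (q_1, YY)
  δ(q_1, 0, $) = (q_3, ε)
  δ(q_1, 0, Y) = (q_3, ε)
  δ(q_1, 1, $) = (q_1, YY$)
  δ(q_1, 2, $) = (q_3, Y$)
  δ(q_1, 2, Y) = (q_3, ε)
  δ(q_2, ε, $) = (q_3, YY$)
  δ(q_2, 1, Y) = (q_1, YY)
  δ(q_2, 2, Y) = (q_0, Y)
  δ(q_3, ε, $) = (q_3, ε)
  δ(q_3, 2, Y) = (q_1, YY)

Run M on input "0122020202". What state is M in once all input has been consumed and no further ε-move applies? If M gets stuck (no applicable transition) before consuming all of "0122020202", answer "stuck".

(q_0, 0122020202, $)
  read 0, top $: go to q_2, push YY$ → (q_2, 122020202, YY$)
  read 1, top Y: go to q_1, push YY → (q_1, 22020202, YYY$)
  read 2, top Y: go to q_3, push ε → (q_3, 2020202, YY$)
  read 2, top Y: go to q_1, push YY → (q_1, 020202, YYY$)
  read 0, top Y: go to q_3, push ε → (q_3, 20202, YY$)
  read 2, top Y: go to q_1, push YY → (q_1, 0202, YYY$)
  read 0, top Y: go to q_3, push ε → (q_3, 202, YY$)
  read 2, top Y: go to q_1, push YY → (q_1, 02, YYY$)
  read 0, top Y: go to q_3, push ε → (q_3, 2, YY$)
  read 2, top Y: go to q_1, push YY → (q_1, ε, YYY$)
All input consumed; M is in state q_1.

q_1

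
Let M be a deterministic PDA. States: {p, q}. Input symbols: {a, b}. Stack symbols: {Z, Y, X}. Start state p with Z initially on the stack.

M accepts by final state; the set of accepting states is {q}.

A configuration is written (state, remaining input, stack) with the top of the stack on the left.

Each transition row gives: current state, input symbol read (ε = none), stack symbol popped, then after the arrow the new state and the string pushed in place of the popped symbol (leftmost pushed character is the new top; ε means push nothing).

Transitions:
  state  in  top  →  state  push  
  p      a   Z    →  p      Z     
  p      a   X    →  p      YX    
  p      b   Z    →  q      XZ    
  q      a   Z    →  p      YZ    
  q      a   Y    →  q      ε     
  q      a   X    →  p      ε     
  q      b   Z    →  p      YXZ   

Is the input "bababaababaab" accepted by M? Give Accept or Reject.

Accept

(p, bababaababaab, Z) ⊢ (q, ababaababaab, XZ) ⊢ (p, babaababaab, Z) ⊢ (q, abaababaab, XZ) ⊢ (p, baababaab, Z) ⊢ (q, aababaab, XZ) ⊢ (p, ababaab, Z) ⊢ (p, babaab, Z) ⊢ (q, abaab, XZ) ⊢ (p, baab, Z) ⊢ (q, aab, XZ) ⊢ (p, ab, Z) ⊢ (p, b, Z) ⊢ (q, ε, XZ)
All input consumed; state q ∈ F.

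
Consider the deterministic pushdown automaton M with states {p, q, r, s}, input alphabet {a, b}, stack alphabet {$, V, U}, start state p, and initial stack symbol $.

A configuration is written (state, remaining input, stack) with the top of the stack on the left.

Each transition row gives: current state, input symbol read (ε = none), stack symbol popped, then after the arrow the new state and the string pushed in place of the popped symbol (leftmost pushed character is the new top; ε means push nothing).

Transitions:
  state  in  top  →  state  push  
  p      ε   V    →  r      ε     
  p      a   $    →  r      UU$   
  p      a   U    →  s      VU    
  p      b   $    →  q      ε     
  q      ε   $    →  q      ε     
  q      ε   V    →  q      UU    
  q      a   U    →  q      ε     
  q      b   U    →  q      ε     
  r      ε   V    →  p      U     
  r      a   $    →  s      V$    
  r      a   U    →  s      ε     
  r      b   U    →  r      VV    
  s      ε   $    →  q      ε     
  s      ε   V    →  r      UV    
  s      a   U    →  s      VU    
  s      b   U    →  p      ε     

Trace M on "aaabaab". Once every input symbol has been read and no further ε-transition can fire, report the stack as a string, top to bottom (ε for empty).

(p, aaabaab, $)
  read a, top $: go to r, push UU$ → (r, aabaab, UU$)
  read a, top U: go to s, push ε → (s, abaab, U$)
  read a, top U: go to s, push VU → (s, baab, VU$)
  ε-move, top V: go to r, push UV → (r, baab, UVU$)
  read b, top U: go to r, push VV → (r, aab, VVVU$)
  ε-move, top V: go to p, push U → (p, aab, UVVU$)
  read a, top U: go to s, push VU → (s, ab, VUVVU$)
  ε-move, top V: go to r, push UV → (r, ab, UVUVVU$)
  read a, top U: go to s, push ε → (s, b, VUVVU$)
  ε-move, top V: go to r, push UV → (r, b, UVUVVU$)
  read b, top U: go to r, push VV → (r, ε, VVVUVVU$)
  ε-move, top V: go to p, push U → (p, ε, UVVUVVU$)
All input consumed in state p with stack UVVUVVU$.

UVVUVVU$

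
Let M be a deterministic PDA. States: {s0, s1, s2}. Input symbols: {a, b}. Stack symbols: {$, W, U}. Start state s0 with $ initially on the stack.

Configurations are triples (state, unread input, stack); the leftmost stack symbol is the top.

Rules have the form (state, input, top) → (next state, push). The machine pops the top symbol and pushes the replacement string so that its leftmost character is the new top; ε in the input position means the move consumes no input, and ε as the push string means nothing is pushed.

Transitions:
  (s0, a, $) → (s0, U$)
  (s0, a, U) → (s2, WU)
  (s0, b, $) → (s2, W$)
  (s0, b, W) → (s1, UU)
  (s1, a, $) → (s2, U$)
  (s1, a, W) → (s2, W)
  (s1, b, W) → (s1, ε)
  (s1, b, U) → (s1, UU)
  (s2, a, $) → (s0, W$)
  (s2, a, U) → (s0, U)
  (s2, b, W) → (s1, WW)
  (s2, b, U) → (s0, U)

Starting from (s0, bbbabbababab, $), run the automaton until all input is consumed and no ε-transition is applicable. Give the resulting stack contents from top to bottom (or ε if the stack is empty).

WWWW$

(s0, bbbabbababab, $) ⊢ (s2, bbabbababab, W$) ⊢ (s1, babbababab, WW$) ⊢ (s1, abbababab, W$) ⊢ (s2, bbababab, W$) ⊢ (s1, bababab, WW$) ⊢ (s1, ababab, W$) ⊢ (s2, babab, W$) ⊢ (s1, abab, WW$) ⊢ (s2, bab, WW$) ⊢ (s1, ab, WWW$) ⊢ (s2, b, WWW$) ⊢ (s1, ε, WWWW$)
All input consumed in state s1 with stack WWWW$.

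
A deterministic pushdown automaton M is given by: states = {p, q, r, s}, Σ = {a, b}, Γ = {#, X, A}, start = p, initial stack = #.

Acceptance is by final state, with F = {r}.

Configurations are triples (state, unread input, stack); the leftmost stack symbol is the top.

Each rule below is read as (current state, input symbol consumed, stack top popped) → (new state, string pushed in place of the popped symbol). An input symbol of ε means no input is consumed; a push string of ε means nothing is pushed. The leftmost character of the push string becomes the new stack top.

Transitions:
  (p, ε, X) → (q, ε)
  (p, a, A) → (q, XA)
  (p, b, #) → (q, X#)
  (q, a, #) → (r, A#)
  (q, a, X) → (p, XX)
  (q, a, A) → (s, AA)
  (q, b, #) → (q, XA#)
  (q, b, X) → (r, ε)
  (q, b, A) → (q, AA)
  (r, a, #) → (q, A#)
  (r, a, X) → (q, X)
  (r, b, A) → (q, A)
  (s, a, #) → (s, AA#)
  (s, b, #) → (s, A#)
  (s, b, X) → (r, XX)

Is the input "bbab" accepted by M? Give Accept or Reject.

Reject

(p, bbab, #) ⊢ (q, bab, X#) ⊢ (r, ab, #) ⊢ (q, b, A#) ⊢ (q, ε, AA#)
All input consumed; state q ∉ F and no further ε-move applies.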